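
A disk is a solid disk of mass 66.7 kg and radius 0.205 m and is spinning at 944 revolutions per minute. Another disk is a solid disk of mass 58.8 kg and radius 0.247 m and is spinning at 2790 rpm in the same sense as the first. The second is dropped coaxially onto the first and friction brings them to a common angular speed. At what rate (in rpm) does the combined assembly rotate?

The coupling torques are internal; angular momentum about the shared axis is conserved.
Moments of inertia: I_A = ½(66.7)(0.205)² = 1.402 kg·m²; I_B = ½(58.8)(0.247)² = 1.794 kg·m².
Taking A's sense as positive: L = (1.402)(944) + (1.794)(2790) = 6327 kg·m²·rpm.
Combined I = 1.402 + 1.794 = 3.195 kg·m².
ω_f = L / I = 6327 / 3.195 = 1980 rpm.

|ω_f| ≈ 1980 rpm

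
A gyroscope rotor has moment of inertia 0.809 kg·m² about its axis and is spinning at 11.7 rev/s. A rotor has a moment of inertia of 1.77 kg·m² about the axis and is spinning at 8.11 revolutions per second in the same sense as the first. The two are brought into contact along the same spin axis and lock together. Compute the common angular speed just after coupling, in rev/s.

The coupling torques are internal; angular momentum about the shared axis is conserved.
Taking A's sense as positive: L = (0.8090)(11.7) + (1.770)(8.11) = 23.82 kg·m²·rev/s.
Combined I = 0.8090 + 1.770 = 2.579 kg·m².
ω_f = L / I = 23.82 / 2.579 = 9.236 rev/s.

|ω_f| ≈ 9.24 rev/s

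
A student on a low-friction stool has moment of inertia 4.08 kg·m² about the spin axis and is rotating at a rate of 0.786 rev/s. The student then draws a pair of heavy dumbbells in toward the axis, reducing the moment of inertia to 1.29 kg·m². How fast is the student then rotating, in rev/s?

No external torque acts about the spin axis, so angular momentum is conserved.
ω₂ = I₁ω₁ / I₂ = (4.080)(0.786 rev/s) / (1.290) = 2.486 rev/s.

ω₂ ≈ 2.49 rev/s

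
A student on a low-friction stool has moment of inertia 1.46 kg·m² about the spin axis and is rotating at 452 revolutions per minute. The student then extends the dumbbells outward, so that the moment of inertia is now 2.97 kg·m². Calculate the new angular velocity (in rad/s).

No external torque acts about the spin axis, so angular momentum is conserved.
ω₂ = I₁ω₁ / I₂ = (1.460)(452 rpm) / (2.970) = 222.2 rpm = 23.27 rad/s.

ω₂ ≈ 23.3 rad/s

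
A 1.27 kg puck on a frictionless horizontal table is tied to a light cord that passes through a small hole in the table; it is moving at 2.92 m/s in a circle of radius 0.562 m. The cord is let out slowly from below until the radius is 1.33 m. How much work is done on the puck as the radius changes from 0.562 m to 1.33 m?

W ≈ -4.45 J

Central (radial) force ⇒ zero torque about the center ⇒ m v r is constant.
v₂ = v₁ r₁ / r₂ = (2.92)(0.562) / (1.33) = 1.234 m/s.
W = ΔKE = ½m(v₂² − v₁²) = -4.448 J.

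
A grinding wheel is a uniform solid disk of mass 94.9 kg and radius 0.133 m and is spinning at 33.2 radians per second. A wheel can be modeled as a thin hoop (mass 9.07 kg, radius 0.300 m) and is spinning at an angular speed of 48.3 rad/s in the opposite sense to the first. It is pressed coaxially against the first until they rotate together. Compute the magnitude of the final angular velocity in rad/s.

|ω_f| ≈ 6.98 rad/s

No external torque acts about the common axis, so total angular momentum is conserved.
Moments of inertia: I_A = ½(94.9)(0.133)² = 0.8393 kg·m²; I_B = (9.07)(0.300)² = 0.8163 kg·m².
Taking A's sense as positive: L = (0.8393)(33.2) − (0.8163)(48.3) = -11.56 kg·m²·rad/s.
Combined I = 0.8393 + 0.8163 = 1.656 kg·m².
ω_f = L / I = -11.56 / 1.656 = -6.983 rad/s.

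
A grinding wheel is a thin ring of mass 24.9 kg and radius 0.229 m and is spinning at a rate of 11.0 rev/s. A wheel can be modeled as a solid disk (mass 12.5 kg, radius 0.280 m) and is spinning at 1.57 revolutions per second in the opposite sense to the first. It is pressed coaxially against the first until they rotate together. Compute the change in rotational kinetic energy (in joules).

No external torque acts about the common axis, so total angular momentum is conserved.
Moments of inertia: I_A = (24.9)(0.229)² = 1.306 kg·m²; I_B = ½(12.5)(0.280)² = 0.4900 kg·m².
Taking A's sense as positive: L = (1.306)(11.0) − (0.4900)(1.57) = 13.59 kg·m²·rev/s.
Combined I = 1.306 + 0.4900 = 1.796 kg·m².
ω_f = L / I = 13.59 / 1.796 = 7.570 rev/s.
KE_i = ½ΣIω² = 3143 J; KE_f = ½(1.796)(47.56)² = 2031 J.

ΔKE ≈ -1110 J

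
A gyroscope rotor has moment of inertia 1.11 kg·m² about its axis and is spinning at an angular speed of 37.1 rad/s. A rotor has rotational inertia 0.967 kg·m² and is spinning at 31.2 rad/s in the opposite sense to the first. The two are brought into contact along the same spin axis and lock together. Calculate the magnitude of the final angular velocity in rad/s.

The coupling torques are internal; angular momentum about the shared axis is conserved.
Taking A's sense as positive: L = (1.110)(37.1) − (0.9670)(31.2) = 11.01 kg·m²·rad/s.
Combined I = 1.110 + 0.9670 = 2.077 kg·m².
ω_f = L / I = 11.01 / 2.077 = 5.301 rad/s.

|ω_f| ≈ 5.30 rad/s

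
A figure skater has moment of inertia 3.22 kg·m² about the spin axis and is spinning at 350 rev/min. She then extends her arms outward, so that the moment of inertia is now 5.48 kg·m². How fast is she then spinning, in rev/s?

Angular momentum about the spin axis is conserved since the torque about it is zero.
ω₂ = I₁ω₁ / I₂ = (3.220)(350 rpm) / (5.480) = 205.7 rpm = 3.428 rev/s.

ω₂ ≈ 3.43 rev/s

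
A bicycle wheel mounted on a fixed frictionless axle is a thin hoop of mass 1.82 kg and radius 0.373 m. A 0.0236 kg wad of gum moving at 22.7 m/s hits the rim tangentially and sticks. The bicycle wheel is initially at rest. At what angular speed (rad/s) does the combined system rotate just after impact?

About the axle the impulsive forces during the collision are internal, so angular momentum about that axis is conserved.
I_p = (1.82)(0.373)² = 0.2532 kg·m². Taking the sense of the wad of gum's angular momentum as positive, L_{wad} = m v R = (0.0236)(22.7)(0.373) = 0.1998 kg·m²/s.
L_i = 0 + 0.1998 = 0.1998 kg·m²/s.
After sticking, I_f = I_p + m R² = 0.2532 + (0.0236)(0.373)² = 0.2565 kg·m².
ω_f = L_i / I_f = 0.1998 / 0.2565 = 0.7790 rad/s.

|ω_f| ≈ 0.779 rad/s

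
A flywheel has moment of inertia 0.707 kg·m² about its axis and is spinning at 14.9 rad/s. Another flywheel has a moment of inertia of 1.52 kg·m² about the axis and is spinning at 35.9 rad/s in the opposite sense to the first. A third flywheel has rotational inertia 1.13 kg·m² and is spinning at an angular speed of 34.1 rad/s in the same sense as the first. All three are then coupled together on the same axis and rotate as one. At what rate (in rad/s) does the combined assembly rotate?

No external torque acts about the common axis, so total angular momentum is conserved.
Taking A's sense as positive: L = (0.7070)(14.9) − (1.520)(35.9) + (1.130)(34.1) = -5.501 kg·m²·rad/s.
Combined I = 0.7070 + 1.520 + 1.130 = 3.357 kg·m².
ω_f = L / I = -5.501 / 3.357 = -1.639 rad/s.

|ω_f| ≈ 1.64 rad/s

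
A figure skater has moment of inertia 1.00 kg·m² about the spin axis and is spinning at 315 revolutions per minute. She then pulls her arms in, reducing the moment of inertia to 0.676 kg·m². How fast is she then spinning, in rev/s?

ω₂ ≈ 7.77 rev/s

With no external torque about the axis, L is conserved: I₁ω₁ = I₂ω₂.
ω₂ = I₁ω₁ / I₂ = (1.000)(315 rpm) / (0.6760) = 466.0 rpm = 7.766 rev/s.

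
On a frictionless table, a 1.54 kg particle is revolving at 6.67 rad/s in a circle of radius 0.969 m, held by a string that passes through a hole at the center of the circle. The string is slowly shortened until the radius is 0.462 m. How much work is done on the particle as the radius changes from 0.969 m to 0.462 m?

No torque about the axis ⇒ m r₁² ω₁ = m r₂² ω₂.
ω₂ = ω₁ (r₁/r₂)² = (6.67)(0.969/0.462)² = 29.34 rad/s.
W = ΔKE = ½m(v₂² − v₁²) = 109.3 J.

W ≈ 109 J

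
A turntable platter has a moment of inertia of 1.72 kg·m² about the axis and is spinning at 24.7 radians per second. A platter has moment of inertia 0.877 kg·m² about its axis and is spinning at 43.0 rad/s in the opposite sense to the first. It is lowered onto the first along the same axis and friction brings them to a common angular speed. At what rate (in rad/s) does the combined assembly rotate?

|ω_f| ≈ 1.84 rad/s

No external torque acts about the common axis, so total angular momentum is conserved.
Taking A's sense as positive: L = (1.720)(24.7) − (0.8770)(43.0) = 4.773 kg·m²·rad/s.
Combined I = 1.720 + 0.8770 = 2.597 kg·m².
ω_f = L / I = 4.773 / 2.597 = 1.838 rad/s.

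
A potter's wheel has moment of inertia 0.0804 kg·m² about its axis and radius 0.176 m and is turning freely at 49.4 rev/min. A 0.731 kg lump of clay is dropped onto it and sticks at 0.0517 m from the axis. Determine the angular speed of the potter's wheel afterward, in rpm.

ω_f ≈ 48.2 rpm

The added mass arrives with no angular momentum about the axis, and any external torque about the axis is negligible, so the system's angular momentum is conserved.
Added inertia Σmr² = (0.731)(0.0517)² = 0.001954 kg·m²; I_f = 0.08040 + 0.001954 = 0.08235 kg·m².
ω_f = I_p ω_i / I_f = (0.08040)(49.4) / 0.08235 = 48.23 rpm.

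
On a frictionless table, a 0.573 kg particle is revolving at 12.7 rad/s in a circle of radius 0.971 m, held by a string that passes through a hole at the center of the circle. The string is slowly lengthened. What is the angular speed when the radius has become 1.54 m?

The constraining force is radial, so m r² ω about the center is conserved.
ω₂ = ω₁ (r₁/r₂)² = (12.7)(0.971/1.54)² = 5.049 rad/s.

ω₂ ≈ 5.05 rad/s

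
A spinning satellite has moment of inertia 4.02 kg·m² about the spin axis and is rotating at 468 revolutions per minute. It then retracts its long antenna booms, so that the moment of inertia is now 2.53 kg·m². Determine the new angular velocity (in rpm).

ω₂ ≈ 744 rpm

With no external torque about the axis, L is conserved: I₁ω₁ = I₂ω₂.
ω₂ = I₁ω₁ / I₂ = (4.020)(468 rpm) / (2.530) = 743.6 rpm.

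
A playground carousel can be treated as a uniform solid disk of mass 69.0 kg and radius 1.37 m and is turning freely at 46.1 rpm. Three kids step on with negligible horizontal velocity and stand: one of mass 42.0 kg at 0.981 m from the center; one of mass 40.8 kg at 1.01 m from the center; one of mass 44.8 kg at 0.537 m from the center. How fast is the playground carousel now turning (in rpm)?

No external torque acts about the center; L_before = L_after.
I_p = ½(69.0)(1.37)² = 64.75 kg·m².
Added inertia Σmr² = (42.0)(0.981)² + (40.8)(1.01)² + (44.8)(0.537)² = 94.96 kg·m²; I_f = 64.75 + 94.96 = 159.7 kg·m².
ω_f = I_p ω_i / I_f = (64.75)(46.1) / 159.7 = 18.69 rpm.

ω_f ≈ 18.7 rpm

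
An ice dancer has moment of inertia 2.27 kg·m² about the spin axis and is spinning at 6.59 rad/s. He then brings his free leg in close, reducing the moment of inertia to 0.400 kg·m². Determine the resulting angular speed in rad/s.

ω₂ ≈ 37.4 rad/s

With no external torque about the axis, L is conserved: I₁ω₁ = I₂ω₂.
ω₂ = I₁ω₁ / I₂ = (2.270)(6.59 rad/s) / (0.4000) = 37.40 rad/s.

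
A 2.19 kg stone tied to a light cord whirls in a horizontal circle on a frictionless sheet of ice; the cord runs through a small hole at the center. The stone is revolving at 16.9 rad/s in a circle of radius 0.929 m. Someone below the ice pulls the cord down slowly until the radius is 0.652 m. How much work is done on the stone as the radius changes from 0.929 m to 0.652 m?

No torque about the axis ⇒ m r₁² ω₁ = m r₂² ω₂.
ω₂ = ω₁ (r₁/r₂)² = (16.9)(0.929/0.652)² = 34.31 rad/s.
W = ΔKE = ½m(v₂² − v₁²) = 278.1 J.

W ≈ 278 J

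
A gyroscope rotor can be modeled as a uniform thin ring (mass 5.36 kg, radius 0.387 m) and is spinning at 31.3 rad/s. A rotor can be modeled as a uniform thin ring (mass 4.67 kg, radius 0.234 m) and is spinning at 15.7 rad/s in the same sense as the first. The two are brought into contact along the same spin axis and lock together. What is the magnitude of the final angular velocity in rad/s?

The coupling torques are internal; angular momentum about the shared axis is conserved.
Moments of inertia: I_A = (5.36)(0.387)² = 0.8028 kg·m²; I_B = (4.67)(0.234)² = 0.2557 kg·m².
Taking A's sense as positive: L = (0.8028)(31.3) + (0.2557)(15.7) = 29.14 kg·m²·rad/s.
Combined I = 0.8028 + 0.2557 = 1.058 kg·m².
ω_f = L / I = 29.14 / 1.058 = 27.53 rad/s.

|ω_f| ≈ 27.5 rad/s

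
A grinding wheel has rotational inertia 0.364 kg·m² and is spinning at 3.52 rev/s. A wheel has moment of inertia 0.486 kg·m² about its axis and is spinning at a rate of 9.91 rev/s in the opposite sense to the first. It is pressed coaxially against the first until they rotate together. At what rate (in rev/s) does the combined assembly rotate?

|ω_f| ≈ 4.16 rev/s

The coupling torques are internal; angular momentum about the shared axis is conserved.
Taking A's sense as positive: L = (0.3640)(3.52) − (0.4860)(9.91) = -3.535 kg·m²·rev/s.
Combined I = 0.3640 + 0.4860 = 0.8500 kg·m².
ω_f = L / I = -3.535 / 0.8500 = -4.159 rev/s.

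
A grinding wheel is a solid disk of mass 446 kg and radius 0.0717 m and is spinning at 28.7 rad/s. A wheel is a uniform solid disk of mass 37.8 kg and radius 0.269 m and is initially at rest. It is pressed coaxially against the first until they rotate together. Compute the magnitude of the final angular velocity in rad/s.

No external torque acts about the common axis, so total angular momentum is conserved.
Moments of inertia: I_A = ½(446)(0.0717)² = 1.146 kg·m²; I_B = ½(37.8)(0.269)² = 1.368 kg·m².
Taking A's sense as positive: L = (1.146)(28.7) = 32.90 kg·m²·rad/s.
Combined I = 1.146 + 1.368 = 2.514 kg·m².
ω_f = L / I = 32.90 / 2.514 = 13.09 rad/s.

|ω_f| ≈ 13.1 rad/s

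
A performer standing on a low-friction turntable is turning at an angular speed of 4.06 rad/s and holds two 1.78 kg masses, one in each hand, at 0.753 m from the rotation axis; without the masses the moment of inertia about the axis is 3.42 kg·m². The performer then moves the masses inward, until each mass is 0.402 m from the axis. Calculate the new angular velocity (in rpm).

ω₂ ≈ 52.8 rpm

With no external torque about the axis, L is conserved: I₁ω₁ = I₂ω₂.
I₁ = 3.42 + 2(1.78)(0.753)² = 5.439 kg·m²; I₂ = 3.42 + 2(1.78)(0.402)² = 3.995 kg·m².
ω₂ = I₁ω₁ / I₂ = (5.439)(4.06 rad/s) / (3.995) = 5.527 rad/s = 52.78 rpm.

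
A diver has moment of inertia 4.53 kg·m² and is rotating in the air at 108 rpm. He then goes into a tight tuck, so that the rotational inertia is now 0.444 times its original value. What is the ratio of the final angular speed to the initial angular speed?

With no external torque about the axis, L is conserved: I₁ω₁ = I₂ω₂.
I₂ = 0.444 × 4.53 = 2.011 kg·m².
ω₂/ω₁ = I₁/I₂ = 4.530 / 2.011 = 2.252.

ω₂/ω₁ ≈ 2.25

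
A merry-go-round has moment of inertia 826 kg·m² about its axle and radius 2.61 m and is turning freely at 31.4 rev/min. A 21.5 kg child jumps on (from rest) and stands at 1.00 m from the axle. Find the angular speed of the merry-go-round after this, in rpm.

ω_f ≈ 30.6 rpm

The added mass arrives with no angular momentum about the axle, and any external torque about the axle is negligible, so the system's angular momentum is conserved.
Added inertia Σmr² = (21.5)(1.00)² = 21.50 kg·m²; I_f = 826.0 + 21.50 = 847.5 kg·m².
ω_f = I_p ω_i / I_f = (826.0)(31.4) / 847.5 = 30.60 rpm.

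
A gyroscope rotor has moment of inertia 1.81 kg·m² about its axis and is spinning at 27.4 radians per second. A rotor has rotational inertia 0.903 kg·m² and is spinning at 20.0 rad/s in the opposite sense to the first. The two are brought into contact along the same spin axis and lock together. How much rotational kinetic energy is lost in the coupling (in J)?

ΔKE lost ≈ 677 J

The coupling torques are internal; angular momentum about the shared axis is conserved.
Taking A's sense as positive: L = (1.810)(27.4) − (0.9030)(20.0) = 31.53 kg·m²·rad/s.
Combined I = 1.810 + 0.9030 = 2.713 kg·m².
ω_f = L / I = 31.53 / 2.713 = 11.62 rad/s.
KE_i = ½ΣIω² = 860.0 J; KE_f = ½(2.713)(11.62)² = 183.3 J.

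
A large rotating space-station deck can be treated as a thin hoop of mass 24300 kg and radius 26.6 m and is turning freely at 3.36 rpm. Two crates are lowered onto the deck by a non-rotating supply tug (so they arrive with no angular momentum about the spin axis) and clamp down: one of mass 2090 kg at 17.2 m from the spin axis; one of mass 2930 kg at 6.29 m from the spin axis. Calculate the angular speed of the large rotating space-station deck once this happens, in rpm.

No external torque acts about the spin axis; L_before = L_after.
I_p = (24300)(26.6)² = 1.719e+07 kg·m².
Added inertia Σmr² = (2090)(17.2)² + (2930)(6.29)² = 7.342e+05 kg·m²; I_f = 1.719e+07 + 7.342e+05 = 1.793e+07 kg·m².
ω_f = I_p ω_i / I_f = (1.719e+07)(3.36) / 1.793e+07 = 3.222 rpm.

ω_f ≈ 3.22 rpm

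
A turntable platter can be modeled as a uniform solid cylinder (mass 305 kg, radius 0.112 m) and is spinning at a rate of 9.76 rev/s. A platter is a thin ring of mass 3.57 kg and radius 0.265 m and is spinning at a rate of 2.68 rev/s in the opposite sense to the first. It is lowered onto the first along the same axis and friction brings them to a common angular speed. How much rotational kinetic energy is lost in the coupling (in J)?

ΔKE lost ≈ 677 J

No external torque acts about the common axis, so total angular momentum is conserved.
Moments of inertia: I_A = ½(305)(0.112)² = 1.913 kg·m²; I_B = (3.57)(0.265)² = 0.2507 kg·m².
Taking A's sense as positive: L = (1.913)(9.76) − (0.2507)(2.68) = 18.00 kg·m²·rev/s.
Combined I = 1.913 + 0.2507 = 2.164 kg·m².
ω_f = L / I = 18.00 / 2.164 = 8.319 rev/s.
KE_i = ½ΣIω² = 3633 J; KE_f = ½(2.164)(52.27)² = 2955 J.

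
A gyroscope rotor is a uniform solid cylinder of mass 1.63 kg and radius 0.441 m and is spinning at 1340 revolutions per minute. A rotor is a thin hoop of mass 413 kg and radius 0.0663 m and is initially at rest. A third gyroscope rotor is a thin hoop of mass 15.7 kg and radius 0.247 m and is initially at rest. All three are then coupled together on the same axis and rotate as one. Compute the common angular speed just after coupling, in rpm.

The coupling torques are internal; angular momentum about the shared axis is conserved.
Moments of inertia: I_A = ½(1.63)(0.441)² = 0.1585 kg·m²; I_B = (413)(0.0663)² = 1.815 kg·m²; I_C = (15.7)(0.247)² = 0.9578 kg·m².
Taking A's sense as positive: L = (0.1585)(1340) = 212.4 kg·m²·rpm.
Combined I = 0.1585 + 1.815 + 0.9578 = 2.932 kg·m².
ω_f = L / I = 212.4 / 2.932 = 72.45 rpm.

|ω_f| ≈ 72.4 rpm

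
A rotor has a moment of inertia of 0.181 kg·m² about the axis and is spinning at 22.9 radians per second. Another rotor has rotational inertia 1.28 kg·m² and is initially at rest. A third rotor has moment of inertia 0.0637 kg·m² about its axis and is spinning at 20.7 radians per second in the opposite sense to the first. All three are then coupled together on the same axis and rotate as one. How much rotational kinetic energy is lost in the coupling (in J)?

ΔKE lost ≈ 58.5 J

The coupling torques are internal; angular momentum about the shared axis is conserved.
Taking A's sense as positive: L = (0.1810)(22.9) − (0.06370)(20.7) = 2.826 kg·m²·rad/s.
Combined I = 0.1810 + 1.280 + 0.06370 = 1.525 kg·m².
ω_f = L / I = 2.826 / 1.525 = 1.854 rad/s.
KE_i = ½ΣIω² = 61.11 J; KE_f = ½(1.525)(1.854)² = 2.620 J.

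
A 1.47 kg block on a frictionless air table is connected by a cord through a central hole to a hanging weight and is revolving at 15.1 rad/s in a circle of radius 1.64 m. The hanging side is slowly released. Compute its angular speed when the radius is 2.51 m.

ω₂ ≈ 6.45 rad/s

No torque about the axis ⇒ m r₁² ω₁ = m r₂² ω₂.
ω₂ = ω₁ (r₁/r₂)² = (15.1)(1.64/2.51)² = 6.446 rad/s.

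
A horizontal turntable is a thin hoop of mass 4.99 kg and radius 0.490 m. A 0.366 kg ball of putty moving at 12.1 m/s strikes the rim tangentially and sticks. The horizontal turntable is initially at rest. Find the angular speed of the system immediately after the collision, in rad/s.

The axle reaction passes through the axle and exerts no torque about it; angular momentum about the axle is conserved through the impact.
I_p = (4.99)(0.490)² = 1.198 kg·m². Taking the sense of the ball of putty's angular momentum as positive, L_{ball} = m v R = (0.366)(12.1)(0.490) = 2.170 kg·m²/s.
L_i = 0 + 2.170 = 2.170 kg·m²/s.
After sticking, I_f = I_p + m R² = 1.198 + (0.366)(0.490)² = 1.286 kg·m².
ω_f = L_i / I_f = 2.170 / 1.286 = 1.687 rad/s.

|ω_f| ≈ 1.69 rad/s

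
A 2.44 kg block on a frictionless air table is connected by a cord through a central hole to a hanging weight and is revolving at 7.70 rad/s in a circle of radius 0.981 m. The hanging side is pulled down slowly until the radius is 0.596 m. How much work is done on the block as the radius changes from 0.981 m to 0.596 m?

The constraining force is radial, so m r² ω about the center is conserved.
ω₂ = ω₁ (r₁/r₂)² = (7.70)(0.981/0.596)² = 20.86 rad/s.
W = ΔKE = ½m(v₂² − v₁²) = 119.0 J.

W ≈ 119 J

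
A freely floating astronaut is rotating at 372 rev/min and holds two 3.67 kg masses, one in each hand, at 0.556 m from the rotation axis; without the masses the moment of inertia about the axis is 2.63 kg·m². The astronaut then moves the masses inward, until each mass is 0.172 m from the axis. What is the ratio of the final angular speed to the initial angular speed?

No external torque acts about the spin axis, so angular momentum is conserved.
I₁ = 2.63 + 2(3.67)(0.556)² = 4.899 kg·m²; I₂ = 2.63 + 2(3.67)(0.172)² = 2.847 kg·m².
ω₂/ω₁ = I₁/I₂ = 4.899 / 2.847 = 1.721.

ω₂/ω₁ ≈ 1.72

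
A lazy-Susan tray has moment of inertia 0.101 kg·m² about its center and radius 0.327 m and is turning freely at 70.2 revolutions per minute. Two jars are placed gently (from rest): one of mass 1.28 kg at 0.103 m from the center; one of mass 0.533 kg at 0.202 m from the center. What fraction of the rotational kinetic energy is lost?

No external torque acts about the center; L_before = L_after.
Added inertia Σmr² = (1.28)(0.103)² + (0.533)(0.202)² = 0.03533 kg·m²; I_f = 0.1010 + 0.03533 = 0.1363 kg·m².
ω_f = I_p ω_i / I_f = (0.1010)(70.2) / 0.1363 = 52.01 rpm.
KE_i = ½(0.1010)(7.351 rad/s)² = 2.729 J; KE_f = ½(0.1363)(5.446)² = 2.022 J.
Fraction lost = 0.2591.

fraction ≈ 0.259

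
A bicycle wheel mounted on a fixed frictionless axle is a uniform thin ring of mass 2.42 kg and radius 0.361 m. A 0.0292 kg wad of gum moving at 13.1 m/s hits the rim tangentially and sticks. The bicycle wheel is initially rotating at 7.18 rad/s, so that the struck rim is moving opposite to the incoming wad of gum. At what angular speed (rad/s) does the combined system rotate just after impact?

About the axle the impulsive forces during the collision are internal, so angular momentum about that axis is conserved.
I_p = (2.42)(0.361)² = 0.3154 kg·m². Taking the sense of the wad of gum's angular momentum as positive, L_{wad} = m v R = (0.0292)(13.1)(0.361) = 0.1381 kg·m²/s.
L_i = −I_p ω_p + m v R = −(0.3154)(7.18) + 0.1381 = -2.126 kg·m²/s.
After sticking, I_f = I_p + m R² = 0.3154 + (0.0292)(0.361)² = 0.3192 kg·m².
ω_f = L_i / I_f = -2.126 / 0.3192 = -6.662 rad/s.

|ω_f| ≈ 6.66 rad/s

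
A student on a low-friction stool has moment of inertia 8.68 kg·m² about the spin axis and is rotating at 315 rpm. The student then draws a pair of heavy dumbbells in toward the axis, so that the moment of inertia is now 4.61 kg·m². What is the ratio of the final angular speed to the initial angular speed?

Angular momentum about the spin axis is conserved since the torque about it is zero.
ω₂/ω₁ = I₁/I₂ = 8.680 / 4.610 = 1.883.

ω₂/ω₁ ≈ 1.88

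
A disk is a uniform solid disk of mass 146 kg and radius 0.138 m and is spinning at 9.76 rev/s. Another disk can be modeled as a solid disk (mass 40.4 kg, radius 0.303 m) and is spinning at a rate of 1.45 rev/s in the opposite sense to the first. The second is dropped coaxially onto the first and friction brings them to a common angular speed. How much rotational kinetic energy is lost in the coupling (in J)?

ΔKE lost ≈ 1970 J

No external torque acts about the common axis, so total angular momentum is conserved.
Moments of inertia: I_A = ½(146)(0.138)² = 1.390 kg·m²; I_B = ½(40.4)(0.303)² = 1.855 kg·m².
Taking A's sense as positive: L = (1.390)(9.76) − (1.855)(1.45) = 10.88 kg·m²·rev/s.
Combined I = 1.390 + 1.855 = 3.245 kg·m².
ω_f = L / I = 10.88 / 3.245 = 3.353 rev/s.
KE_i = ½ΣIω² = 2691 J; KE_f = ½(3.245)(21.07)² = 720.0 J.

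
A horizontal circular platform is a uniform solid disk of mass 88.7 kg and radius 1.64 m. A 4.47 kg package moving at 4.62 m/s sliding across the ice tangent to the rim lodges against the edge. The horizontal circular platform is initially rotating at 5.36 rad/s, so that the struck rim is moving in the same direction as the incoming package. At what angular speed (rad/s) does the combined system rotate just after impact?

The axle reaction passes through the central axle and exerts no torque about it; angular momentum about the central axle is conserved through the impact.
I_p = ½(88.7)(1.64)² = 119.3 kg·m². Taking the sense of the package's angular momentum as positive, L_{package} = m v R = (4.47)(4.62)(1.64) = 33.87 kg·m²/s.
L_i = +I_p ω_p + m v R = +(119.3)(5.36) + 33.87 = 673.2 kg·m²/s.
After sticking, I_f = I_p + m R² = 119.3 + (4.47)(1.64)² = 131.3 kg·m².
ω_f = L_i / I_f = 673.2 / 131.3 = 5.127 rad/s.

|ω_f| ≈ 5.13 rad/s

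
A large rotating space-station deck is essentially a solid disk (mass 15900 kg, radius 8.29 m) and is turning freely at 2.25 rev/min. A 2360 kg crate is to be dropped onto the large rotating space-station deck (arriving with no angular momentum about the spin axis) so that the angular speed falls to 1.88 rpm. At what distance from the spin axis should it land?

The added mass arrives with no angular momentum about the spin axis, and any external torque about the spin axis is negligible, so the system's angular momentum is conserved.
I_p = ½(15900)(8.29)² = 5.464e+05 kg·m².
I_p ω_i = (I_p + m r²) ω_f ⇒ m r² = I_p(ω_i/ω_f − 1) = 5.464e+05(2.25/1.88 − 1) = 1.075e+05 kg·m².
r = √(1.075e+05/2360) = 6.750 m.

r ≈ 6.75 m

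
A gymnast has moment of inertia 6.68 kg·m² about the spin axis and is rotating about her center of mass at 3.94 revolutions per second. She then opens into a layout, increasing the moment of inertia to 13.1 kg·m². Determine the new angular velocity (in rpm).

Angular momentum about the spin axis is conserved since the torque about it is zero.
ω₂ = I₁ω₁ / I₂ = (6.680)(3.94 rev/s) / (13.10) = 2.009 rev/s = 120.5 rpm.

ω₂ ≈ 121 rpm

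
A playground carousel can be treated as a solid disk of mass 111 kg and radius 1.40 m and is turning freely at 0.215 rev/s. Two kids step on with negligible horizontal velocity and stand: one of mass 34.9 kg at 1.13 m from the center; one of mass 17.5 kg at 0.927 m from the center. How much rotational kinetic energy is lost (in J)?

No external torque acts about the center; L_before = L_after.
I_p = ½(111)(1.40)² = 108.8 kg·m².
Added inertia Σmr² = (34.9)(1.13)² + (17.5)(0.927)² = 59.60 kg·m²; I_f = 108.8 + 59.60 = 168.4 kg·m².
ω_f = I_p ω_i / I_f = (108.8)(0.215) / 168.4 = 0.1389 rev/s.
KE_i = ½(108.8)(1.351 rad/s)² = 99.26 J; KE_f = ½(168.4)(0.8727)² = 64.12 J.

energy lost ≈ 35.1 J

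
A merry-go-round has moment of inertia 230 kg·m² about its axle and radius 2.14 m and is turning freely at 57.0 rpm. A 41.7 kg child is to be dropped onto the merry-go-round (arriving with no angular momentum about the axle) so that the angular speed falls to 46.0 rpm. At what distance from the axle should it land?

The added mass arrives with no angular momentum about the axle, and any external torque about the axle is negligible, so the system's angular momentum is conserved.
I_p ω_i = (I_p + m r²) ω_f ⇒ m r² = I_p(ω_i/ω_f − 1) = 230.0(57.0/46.0 − 1) = 55.00 kg·m².
r = √(55.00/41.7) = 1.148 m.

r ≈ 1.15 m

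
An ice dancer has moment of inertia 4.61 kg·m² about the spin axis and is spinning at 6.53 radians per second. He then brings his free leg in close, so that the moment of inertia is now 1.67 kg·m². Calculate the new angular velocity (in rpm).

ω₂ ≈ 172 rpm

Angular momentum about the spin axis is conserved since the torque about it is zero.
ω₂ = I₁ω₁ / I₂ = (4.610)(6.53 rad/s) / (1.670) = 18.03 rad/s = 172.1 rpm.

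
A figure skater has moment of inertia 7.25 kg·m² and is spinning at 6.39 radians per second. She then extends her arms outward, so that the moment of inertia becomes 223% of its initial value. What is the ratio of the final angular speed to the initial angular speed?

With no external torque about the axis, L is conserved: I₁ω₁ = I₂ω₂.
I₂ = 2.23 × 7.25 = 16.17 kg·m².
ω₂/ω₁ = I₁/I₂ = 7.250 / 16.17 = 0.4484.

ω₂/ω₁ ≈ 0.448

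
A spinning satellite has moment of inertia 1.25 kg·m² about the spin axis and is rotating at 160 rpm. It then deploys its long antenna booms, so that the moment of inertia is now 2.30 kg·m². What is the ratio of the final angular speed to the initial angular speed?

ω₂/ω₁ ≈ 0.543

Angular momentum about the spin axis is conserved since the torque about it is zero.
ω₂/ω₁ = I₁/I₂ = 1.250 / 2.300 = 0.5435.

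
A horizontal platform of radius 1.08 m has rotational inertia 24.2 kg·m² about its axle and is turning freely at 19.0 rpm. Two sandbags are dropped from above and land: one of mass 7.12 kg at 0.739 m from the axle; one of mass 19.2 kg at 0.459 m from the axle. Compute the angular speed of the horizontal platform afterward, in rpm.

ω_f ≈ 14.3 rpm

No external torque acts about the axle; L_before = L_after.
Added inertia Σmr² = (7.12)(0.739)² + (19.2)(0.459)² = 7.933 kg·m²; I_f = 24.20 + 7.933 = 32.13 kg·m².
ω_f = I_p ω_i / I_f = (24.20)(19.0) / 32.13 = 14.31 rpm.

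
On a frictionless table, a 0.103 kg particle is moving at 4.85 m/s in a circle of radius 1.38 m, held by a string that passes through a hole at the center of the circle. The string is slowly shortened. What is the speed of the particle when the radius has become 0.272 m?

v₂ ≈ 24.6 m/s

The only horizontal force on the mass is along the cord (radial), so it exerts no torque about the hole and angular momentum m v r is conserved.
v₂ = v₁ r₁ / r₂ = (4.85)(1.38) / (0.272) = 24.61 m/s.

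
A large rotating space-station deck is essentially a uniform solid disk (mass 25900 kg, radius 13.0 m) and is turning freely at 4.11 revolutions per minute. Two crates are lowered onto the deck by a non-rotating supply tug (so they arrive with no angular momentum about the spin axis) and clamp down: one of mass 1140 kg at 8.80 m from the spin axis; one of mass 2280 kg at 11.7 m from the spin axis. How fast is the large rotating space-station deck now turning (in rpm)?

ω_f ≈ 3.47 rpm

No external torque acts about the spin axis; L_before = L_after.
I_p = ½(25900)(13.0)² = 2.189e+06 kg·m².
Added inertia Σmr² = (1140)(8.80)² + (2280)(11.7)² = 4.004e+05 kg·m²; I_f = 2.189e+06 + 4.004e+05 = 2.589e+06 kg·m².
ω_f = I_p ω_i / I_f = (2.189e+06)(4.11) / 2.589e+06 = 3.474 rpm.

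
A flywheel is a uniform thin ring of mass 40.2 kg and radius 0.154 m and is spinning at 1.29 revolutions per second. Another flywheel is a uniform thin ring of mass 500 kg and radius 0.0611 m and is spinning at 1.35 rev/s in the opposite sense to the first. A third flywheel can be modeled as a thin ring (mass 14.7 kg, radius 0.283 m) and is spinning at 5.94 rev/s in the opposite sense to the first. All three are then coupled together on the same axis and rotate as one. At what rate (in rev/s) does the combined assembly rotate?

No external torque acts about the common axis, so total angular momentum is conserved.
Moments of inertia: I_A = (40.2)(0.154)² = 0.9534 kg·m²; I_B = (500)(0.0611)² = 1.867 kg·m²; I_C = (14.7)(0.283)² = 1.177 kg·m².
Taking A's sense as positive: L = (0.9534)(1.29) − (1.867)(1.35) − (1.177)(5.94) = -8.283 kg·m²·rev/s.
Combined I = 0.9534 + 1.867 + 1.177 = 3.997 kg·m².
ω_f = L / I = -8.283 / 3.997 = -2.072 rev/s.

|ω_f| ≈ 2.07 rev/s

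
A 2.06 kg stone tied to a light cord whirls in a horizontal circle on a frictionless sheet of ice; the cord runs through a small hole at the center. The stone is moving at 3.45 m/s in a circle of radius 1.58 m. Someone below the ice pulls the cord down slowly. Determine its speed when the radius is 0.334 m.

Central (radial) force ⇒ zero torque about the center ⇒ m v r is constant.
v₂ = v₁ r₁ / r₂ = (3.45)(1.58) / (0.334) = 16.32 m/s.

v₂ ≈ 16.3 m/s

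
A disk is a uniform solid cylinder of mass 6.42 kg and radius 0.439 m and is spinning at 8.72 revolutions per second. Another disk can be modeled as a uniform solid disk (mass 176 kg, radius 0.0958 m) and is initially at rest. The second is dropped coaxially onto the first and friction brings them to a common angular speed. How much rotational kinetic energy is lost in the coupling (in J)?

ΔKE lost ≈ 526 J

No external torque acts about the common axis, so total angular momentum is conserved.
Moments of inertia: I_A = ½(6.42)(0.439)² = 0.6186 kg·m²; I_B = ½(176)(0.0958)² = 0.8076 kg·m².
Taking A's sense as positive: L = (0.6186)(8.72) = 5.394 kg·m²·rev/s.
Combined I = 0.6186 + 0.8076 = 1.426 kg·m².
ω_f = L / I = 5.394 / 1.426 = 3.782 rev/s.
KE_i = ½ΣIω² = 928.5 J; KE_f = ½(1.426)(23.76)² = 402.7 J.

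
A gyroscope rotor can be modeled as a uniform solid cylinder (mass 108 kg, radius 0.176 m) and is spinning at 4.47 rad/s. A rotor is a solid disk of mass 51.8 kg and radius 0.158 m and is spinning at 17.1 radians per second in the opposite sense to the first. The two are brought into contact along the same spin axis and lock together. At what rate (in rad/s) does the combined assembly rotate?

|ω_f| ≈ 1.54 rad/s

No external torque acts about the common axis, so total angular momentum is conserved.
Moments of inertia: I_A = ½(108)(0.176)² = 1.673 kg·m²; I_B = ½(51.8)(0.158)² = 0.6466 kg·m².
Taking A's sense as positive: L = (1.673)(4.47) − (0.6466)(17.1) = -3.579 kg·m²·rad/s.
Combined I = 1.673 + 0.6466 = 2.319 kg·m².
ω_f = L / I = -3.579 / 2.319 = -1.543 rad/s.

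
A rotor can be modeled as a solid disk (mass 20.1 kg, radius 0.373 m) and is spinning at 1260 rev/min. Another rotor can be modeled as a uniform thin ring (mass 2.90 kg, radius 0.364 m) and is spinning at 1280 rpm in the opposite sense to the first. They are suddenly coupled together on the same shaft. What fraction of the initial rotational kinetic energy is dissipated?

No external torque acts about the common axis, so total angular momentum is conserved.
Moments of inertia: I_A = ½(20.1)(0.373)² = 1.398 kg·m²; I_B = (2.90)(0.364)² = 0.3842 kg·m².
Taking A's sense as positive: L = (1.398)(1260) − (0.3842)(1280) = 1270 kg·m²·rpm.
Combined I = 1.398 + 0.3842 = 1.782 kg·m².
ω_f = L / I = 1270 / 1.782 = 712.5 rpm.
KE_i = ½ΣIω² = 15620 J; KE_f = ½(1.782)(74.61)² = 4961 J.
Fraction dissipated = (KE_i − KE_f)/KE_i = 0.6825.

fraction ≈ 0.682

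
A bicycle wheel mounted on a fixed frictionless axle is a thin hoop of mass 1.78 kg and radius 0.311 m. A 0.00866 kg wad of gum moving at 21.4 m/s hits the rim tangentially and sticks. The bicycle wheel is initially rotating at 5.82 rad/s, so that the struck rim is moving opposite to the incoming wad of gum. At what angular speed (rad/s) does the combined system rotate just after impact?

|ω_f| ≈ 5.46 rad/s

About the axle the impulsive forces during the collision are internal, so angular momentum about that axis is conserved.
I_p = (1.78)(0.311)² = 0.1722 kg·m². Taking the sense of the wad of gum's angular momentum as positive, L_{wad} = m v R = (0.00866)(21.4)(0.311) = 0.05764 kg·m²/s.
L_i = −I_p ω_p + m v R = −(0.1722)(5.82) + 0.05764 = -0.9444 kg·m²/s.
After sticking, I_f = I_p + m R² = 0.1722 + (0.00866)(0.311)² = 0.1730 kg·m².
ω_f = L_i / I_f = -0.9444 / 0.1730 = -5.459 rad/s.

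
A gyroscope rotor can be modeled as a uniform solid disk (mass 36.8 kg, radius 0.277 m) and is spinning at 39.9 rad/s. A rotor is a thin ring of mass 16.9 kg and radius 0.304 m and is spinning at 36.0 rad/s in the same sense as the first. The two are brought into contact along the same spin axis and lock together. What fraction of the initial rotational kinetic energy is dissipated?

The coupling torques are internal; angular momentum about the shared axis is conserved.
Moments of inertia: I_A = ½(36.8)(0.277)² = 1.412 kg·m²; I_B = (16.9)(0.304)² = 1.562 kg·m².
Taking A's sense as positive: L = (1.412)(39.9) + (1.562)(36.0) = 112.6 kg·m²·rad/s.
Combined I = 1.412 + 1.562 = 2.974 kg·m².
ω_f = L / I = 112.6 / 2.974 = 37.85 rad/s.
KE_i = ½ΣIω² = 2136 J; KE_f = ½(2.974)(37.85)² = 2130 J.
Fraction dissipated = (KE_i − KE_f)/KE_i = 0.002640.

fraction ≈ 0.00264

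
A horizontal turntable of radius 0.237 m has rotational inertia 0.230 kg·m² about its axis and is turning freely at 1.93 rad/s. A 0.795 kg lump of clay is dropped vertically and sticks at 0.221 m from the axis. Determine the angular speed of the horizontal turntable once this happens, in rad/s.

The added mass arrives with no angular momentum about the axis, and any external torque about the axis is negligible, so the system's angular momentum is conserved.
Added inertia Σmr² = (0.795)(0.221)² = 0.03883 kg·m²; I_f = 0.2300 + 0.03883 = 0.2688 kg·m².
ω_f = I_p ω_i / I_f = (0.2300)(1.93) / 0.2688 = 1.651 rad/s.

ω_f ≈ 1.65 rad/s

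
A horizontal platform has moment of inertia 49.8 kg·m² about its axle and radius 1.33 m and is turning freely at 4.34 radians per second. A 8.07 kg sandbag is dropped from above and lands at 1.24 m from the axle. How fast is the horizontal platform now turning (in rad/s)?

The added mass arrives with no angular momentum about the axle, and any external torque about the axle is negligible, so the system's angular momentum is conserved.
Added inertia Σmr² = (8.07)(1.24)² = 12.41 kg·m²; I_f = 49.80 + 12.41 = 62.21 kg·m².
ω_f = I_p ω_i / I_f = (49.80)(4.34) / 62.21 = 3.474 rad/s.

ω_f ≈ 3.47 rad/s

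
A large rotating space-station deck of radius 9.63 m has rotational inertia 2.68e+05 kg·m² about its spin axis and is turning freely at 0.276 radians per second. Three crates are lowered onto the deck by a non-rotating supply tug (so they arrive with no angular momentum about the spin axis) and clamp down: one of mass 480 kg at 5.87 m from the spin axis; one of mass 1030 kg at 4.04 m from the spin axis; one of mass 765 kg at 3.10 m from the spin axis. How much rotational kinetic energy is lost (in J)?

The added mass arrives with no angular momentum about the spin axis, and any external torque about the spin axis is negligible, so the system's angular momentum is conserved.
Added inertia Σmr² = (480)(5.87)² + (1030)(4.04)² + (765)(3.10)² = 40700 kg·m²; I_f = 2.680e+05 + 40700 = 3.087e+05 kg·m².
ω_f = I_p ω_i / I_f = (2.680e+05)(0.276) / 3.087e+05 = 0.2396 rad/s.
KE_i = ½(2.680e+05)(0.2760 rad/s)² = 10210 J; KE_f = ½(3.087e+05)(0.2396)² = 8862 J.

energy lost ≈ 1350 J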